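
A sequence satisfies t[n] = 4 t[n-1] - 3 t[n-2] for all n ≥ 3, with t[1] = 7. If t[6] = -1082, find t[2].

-2

Let t[2] = z.
t[3] = -21 + 4z
t[4] = -84 + 13z
t[5] = -273 + 40z
t[6] = -840 + 121z
So -840 + 121z = -1082, giving z = -2.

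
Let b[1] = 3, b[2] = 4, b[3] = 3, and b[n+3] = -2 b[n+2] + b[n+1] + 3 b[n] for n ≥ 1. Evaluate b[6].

14

b[4] = -2·3 + 4 + 3·3 = 7
b[5] = -2·7 + 3 + 3·4 = 1
b[6] = -2·1 + 7 + 3·3 = 14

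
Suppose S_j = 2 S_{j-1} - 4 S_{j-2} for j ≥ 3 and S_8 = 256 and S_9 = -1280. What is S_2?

Rearranging, S_{j-2} = (S_j - 2 S_{j-1}) / -4.
S_7 = (-1280 - 2*256) / -4 = -1792/-4 = 448
S_6 = (256 - 2*448) / -4 = -640/-4 = 160
S_5 = (448 - 2*160) / -4 = 128/-4 = -32
S_4 = (160 - 2*(-32)) / -4 = 224/-4 = -56
S_3 = (-32 - 2*(-56)) / -4 = 80/-4 = -20
S_2 = (-56 - 2*(-20)) / -4 = -16/-4 = 4

4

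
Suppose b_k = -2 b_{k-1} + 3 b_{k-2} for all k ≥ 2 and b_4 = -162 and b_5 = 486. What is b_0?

Rearranging, b_{k-2} = (b_k + 2 b_{k-1}) / 3.
b_3 = (486 + 2*(-162)) / 3 = 162/3 = 54
b_2 = (-162 + 2*54) / 3 = -54/3 = -18
b_1 = (54 + 2*(-18)) / 3 = 18/3 = 6
b_0 = (-18 + 2*6) / 3 = -6/3 = -2

-2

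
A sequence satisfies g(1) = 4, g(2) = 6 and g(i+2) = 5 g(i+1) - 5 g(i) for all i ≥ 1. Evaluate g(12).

g(3) = 5*6 - 5*4 = 10
g(4) = 5*10 - 5*6 = 20
g(5) = 5*20 - 5*10 = 50
g(6) = 5*50 - 5*20 = 150
g(7) = 5*150 - 5*50 = 500
g(8) = 5*500 - 5*150 = 1750
g(9) = 5*1750 - 5*500 = 6250
g(10) = 5*6250 - 5*1750 = 22500
g(11) = 5*22500 - 5*6250 = 81250
g(12) = 5*81250 - 5*22500 = 293750

293750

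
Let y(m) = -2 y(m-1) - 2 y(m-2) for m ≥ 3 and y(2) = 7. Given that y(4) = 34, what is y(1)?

5

Let y(1) = x.
y(3) = -14 - 2x
y(4) = 14 + 4x
So 14 + 4x = 34, giving x = 5.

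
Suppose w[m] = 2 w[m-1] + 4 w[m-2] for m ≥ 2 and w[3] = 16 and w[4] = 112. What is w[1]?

-6

Rearranging, w[m-2] = (w[m] - 2 w[m-1]) / 4.
w[2] = (112 - 2·16) / 4 = 80/4 = 20
w[1] = (16 - 2·20) / 4 = -24/4 = -6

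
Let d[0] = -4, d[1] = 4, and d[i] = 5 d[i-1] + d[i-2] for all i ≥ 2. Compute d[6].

d[2] = 5·4 + (-4) = 16
d[3] = 5·16 + 4 = 84
d[4] = 5·84 + 16 = 436
d[5] = 5·436 + 84 = 2264
d[6] = 5·2264 + 436 = 11756

11756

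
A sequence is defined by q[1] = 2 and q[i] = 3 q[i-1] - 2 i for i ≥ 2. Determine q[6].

q[2] = 3*2 - 4 = 2
q[3] = 3*2 - 6 = 0
q[4] = 3*0 - 8 = -8
q[5] = 3*(-8) - 10 = -34
q[6] = 3*(-34) - 12 = -114

-114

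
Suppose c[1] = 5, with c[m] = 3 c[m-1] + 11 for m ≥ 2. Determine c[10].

c[2] = 3(5) + 11 = 26
c[3] = 3(26) + 11 = 89
c[4] = 3(89) + 11 = 278
c[5] = 3(278) + 11 = 845
c[6] = 3(845) + 11 = 2546
c[7] = 3(2546) + 11 = 7649
c[8] = 3(7649) + 11 = 22958
c[9] = 3(22958) + 11 = 68885
c[10] = 3(68885) + 11 = 206666

206666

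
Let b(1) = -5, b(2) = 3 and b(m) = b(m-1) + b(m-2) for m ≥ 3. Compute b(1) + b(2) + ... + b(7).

b(3) = 3 + (-5) = -2
b(4) = (-2) + 3 = 1
b(5) = 1 + (-2) = -1
b(6) = (-1) + 1 = 0
b(7) = 0 + (-1) = -1
Sum = (-5) + 3 + (-2) + 1 + (-1) + 0 + (-1) = -5

-5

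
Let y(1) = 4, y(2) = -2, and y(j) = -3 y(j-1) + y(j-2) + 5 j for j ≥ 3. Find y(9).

25255

y(3) = -3(-2) + 4 + 15 = 25
y(4) = -3(25) + (-2) + 20 = -57
y(5) = -3(-57) + 25 + 25 = 221
y(6) = -3(221) + (-57) + 30 = -690
y(7) = -3(-690) + 221 + 35 = 2326
y(8) = -3(2326) + (-690) + 40 = -7628
y(9) = -3(-7628) + 2326 + 45 = 25255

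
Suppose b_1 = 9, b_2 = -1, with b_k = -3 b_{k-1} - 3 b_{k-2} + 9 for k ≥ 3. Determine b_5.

b_3 = -3*(-1) - 3*9 + 9 = -15
b_4 = -3*(-15) - 3*(-1) + 9 = 57
b_5 = -3*57 - 3*(-15) + 9 = -117

-117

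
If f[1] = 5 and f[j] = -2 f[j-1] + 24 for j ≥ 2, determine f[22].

6291464

The fixed point is 24/(1 + 2) = 8, so f[j] - 8 = -2(f[j-1] - 8).
Hence f[j] = -3·(-2)^{j-1} + 8.
f[22] = -3·(-2)^{21} + 8 = -3·-2097152 + 8 = 6291464.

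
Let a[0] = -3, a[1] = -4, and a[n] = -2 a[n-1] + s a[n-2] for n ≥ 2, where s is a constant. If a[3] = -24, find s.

-4

a[2] = 8 - 3s
a[3] = -16 + 2s
So -16 + 2s = -24, giving s = -4.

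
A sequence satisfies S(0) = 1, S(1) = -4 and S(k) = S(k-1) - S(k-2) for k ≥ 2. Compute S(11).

5

S(2) = (-4) - 1 = -5
S(3) = (-5) - (-4) = -1
S(4) = (-1) - (-5) = 4
S(5) = 4 - (-1) = 5
S(6) = 5 - 4 = 1
S(7) = 1 - 5 = -4
S(8) = (-4) - 1 = -5
S(9) = (-5) - (-4) = -1
S(10) = (-1) - (-5) = 4
S(11) = 4 - (-1) = 5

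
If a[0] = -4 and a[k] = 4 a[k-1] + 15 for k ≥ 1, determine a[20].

The fixed point is 15/(1 - 4) = -5, so a[k] + 5 = 4(a[k-1] + 5).
Hence a[k] = 1·4^k - 5.
a[20] = 1·4^{20} - 5 = 1·1099511627776 - 5 = 1099511627771.

1099511627771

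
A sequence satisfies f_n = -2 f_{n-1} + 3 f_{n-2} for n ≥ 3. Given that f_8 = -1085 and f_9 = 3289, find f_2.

Rearranging, f_{n-2} = (f_n + 2 f_{n-1}) / 3.
f_7 = (3289 + 2*(-1085)) / 3 = 1119/3 = 373
f_6 = (-1085 + 2*373) / 3 = -339/3 = -113
f_5 = (373 + 2*(-113)) / 3 = 147/3 = 49
f_4 = (-113 + 2*49) / 3 = -15/3 = -5
f_3 = (49 + 2*(-5)) / 3 = 39/3 = 13
f_2 = (-5 + 2*13) / 3 = 21/3 = 7

7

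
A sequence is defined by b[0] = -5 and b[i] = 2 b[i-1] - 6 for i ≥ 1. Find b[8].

b[1] = 2(-5) - 6 = -16
b[2] = 2(-16) - 6 = -38
b[3] = 2(-38) - 6 = -82
b[4] = 2(-82) - 6 = -170
b[5] = 2(-170) - 6 = -346
b[6] = 2(-346) - 6 = -698
b[7] = 2(-698) - 6 = -1402
b[8] = 2(-1402) - 6 = -2810

-2810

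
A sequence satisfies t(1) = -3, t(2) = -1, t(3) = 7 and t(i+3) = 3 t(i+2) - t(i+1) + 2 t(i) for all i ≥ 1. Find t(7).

338

t(4) = 3·7 - (-1) + 2·(-3) = 16
t(5) = 3·16 - 7 + 2·(-1) = 39
t(6) = 3·39 - 16 + 2·7 = 115
t(7) = 3·115 - 39 + 2·16 = 338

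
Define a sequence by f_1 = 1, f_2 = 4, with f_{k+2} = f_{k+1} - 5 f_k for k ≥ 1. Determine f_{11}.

5864

f_3 = 4 - 5·1 = -1
f_4 = (-1) - 5·4 = -21
f_5 = (-21) - 5·(-1) = -16
f_6 = (-16) - 5·(-21) = 89
f_7 = 89 - 5·(-16) = 169
f_8 = 169 - 5·89 = -276
f_9 = (-276) - 5·169 = -1121
f_{10} = (-1121) - 5·(-276) = 259
f_{11} = 259 - 5·(-1121) = 5864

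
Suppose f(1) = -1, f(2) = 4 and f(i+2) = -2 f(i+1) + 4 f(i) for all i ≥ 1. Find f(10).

45568

f(3) = -2·4 + 4·(-1) = -12
f(4) = -2·(-12) + 4·4 = 40
f(5) = -2·40 + 4·(-12) = -128
f(6) = -2·(-128) + 4·40 = 416
f(7) = -2·416 + 4·(-128) = -1344
f(8) = -2·(-1344) + 4·416 = 4352
f(9) = -2·4352 + 4·(-1344) = -14080
f(10) = -2·(-14080) + 4·4352 = 45568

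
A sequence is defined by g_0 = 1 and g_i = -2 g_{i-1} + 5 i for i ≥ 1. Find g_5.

g_1 = -2*1 + 5 = 3
g_2 = -2*3 + 10 = 4
g_3 = -2*4 + 15 = 7
g_4 = -2*7 + 20 = 6
g_5 = -2*6 + 25 = 13

13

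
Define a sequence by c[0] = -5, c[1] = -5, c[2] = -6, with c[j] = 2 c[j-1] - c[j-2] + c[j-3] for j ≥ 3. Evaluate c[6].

c[3] = 2·(-6) - (-5) + (-5) = -12
c[4] = 2·(-12) - (-6) + (-5) = -23
c[5] = 2·(-23) - (-12) + (-6) = -40
c[6] = 2·(-40) - (-23) + (-12) = -69

-69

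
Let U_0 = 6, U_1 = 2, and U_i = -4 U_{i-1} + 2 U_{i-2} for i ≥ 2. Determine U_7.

U_2 = -4*2 + 2*6 = 4
U_3 = -4*4 + 2*2 = -12
U_4 = -4*(-12) + 2*4 = 56
U_5 = -4*56 + 2*(-12) = -248
U_6 = -4*(-248) + 2*56 = 1104
U_7 = -4*1104 + 2*(-248) = -4912

-4912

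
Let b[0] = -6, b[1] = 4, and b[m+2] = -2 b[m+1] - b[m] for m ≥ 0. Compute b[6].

b[2] = -2(4) - (-6) = -2
b[3] = -2(-2) - 4 = 0
b[4] = -2(0) - (-2) = 2
b[5] = -2(2) - 0 = -4
b[6] = -2(-4) - 2 = 6

6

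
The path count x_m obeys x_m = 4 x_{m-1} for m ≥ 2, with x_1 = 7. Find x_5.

1792

x_2 = 4*7 = 28
x_3 = 4*28 = 112
x_4 = 4*112 = 448
x_5 = 4*448 = 1792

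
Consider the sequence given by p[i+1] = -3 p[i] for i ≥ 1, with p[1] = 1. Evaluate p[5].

p[2] = -3·1 = -3
p[3] = -3·(-3) = 9
p[4] = -3·9 = -27
p[5] = -3·(-27) = 81

81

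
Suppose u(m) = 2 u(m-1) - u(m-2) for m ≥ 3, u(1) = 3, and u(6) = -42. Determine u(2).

Let u(2) = w.
u(3) = -3 + 2w
u(4) = -6 + 3w
u(5) = -9 + 4w
u(6) = -12 + 5w
So -12 + 5w = -42, giving w = -6.

-6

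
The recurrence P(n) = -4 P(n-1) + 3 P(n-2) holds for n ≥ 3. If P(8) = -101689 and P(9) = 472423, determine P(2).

-7

Rearranging, P(n-2) = (P(n) + 4 P(n-1)) / 3.
P(7) = (472423 + 4*(-101689)) / 3 = 65667/3 = 21889
P(6) = (-101689 + 4*21889) / 3 = -14133/3 = -4711
P(5) = (21889 + 4*(-4711)) / 3 = 3045/3 = 1015
P(4) = (-4711 + 4*1015) / 3 = -651/3 = -217
P(3) = (1015 + 4*(-217)) / 3 = 147/3 = 49
P(2) = (-217 + 4*49) / 3 = -21/3 = -7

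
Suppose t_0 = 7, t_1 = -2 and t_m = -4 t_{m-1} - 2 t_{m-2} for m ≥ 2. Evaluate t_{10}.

t_2 = -4(-2) - 2(7) = -6
t_3 = -4(-6) - 2(-2) = 28
t_4 = -4(28) - 2(-6) = -100
t_5 = -4(-100) - 2(28) = 344
t_6 = -4(344) - 2(-100) = -1176
t_7 = -4(-1176) - 2(344) = 4016
t_8 = -4(4016) - 2(-1176) = -13712
t_9 = -4(-13712) - 2(4016) = 46816
t_{10} = -4(46816) - 2(-13712) = -159840

-159840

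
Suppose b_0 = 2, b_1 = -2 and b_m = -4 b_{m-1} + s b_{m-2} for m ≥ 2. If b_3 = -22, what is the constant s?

b_2 = 8 + 2s
b_3 = -32 - 10s
So -32 - 10s = -22, giving s = -1.

-1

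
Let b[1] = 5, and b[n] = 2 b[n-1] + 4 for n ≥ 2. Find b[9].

b[2] = 2·5 + 4 = 14
b[3] = 2·14 + 4 = 32
b[4] = 2·32 + 4 = 68
b[5] = 2·68 + 4 = 140
b[6] = 2·140 + 4 = 284
b[7] = 2·284 + 4 = 572
b[8] = 2·572 + 4 = 1148
b[9] = 2·1148 + 4 = 2300

2300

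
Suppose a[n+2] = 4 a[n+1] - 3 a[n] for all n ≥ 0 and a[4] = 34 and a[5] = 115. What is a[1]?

-5

Rearranging, a[n-2] = (a[n] - 4 a[n-1]) / -3.
a[3] = (115 - 4*34) / -3 = -21/-3 = 7
a[2] = (34 - 4*7) / -3 = 6/-3 = -2
a[1] = (7 - 4*(-2)) / -3 = 15/-3 = -5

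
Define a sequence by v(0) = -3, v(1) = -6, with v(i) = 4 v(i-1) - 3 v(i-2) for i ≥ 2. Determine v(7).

-3282

v(2) = 4*(-6) - 3*(-3) = -15
v(3) = 4*(-15) - 3*(-6) = -42
v(4) = 4*(-42) - 3*(-15) = -123
v(5) = 4*(-123) - 3*(-42) = -366
v(6) = 4*(-366) - 3*(-123) = -1095
v(7) = 4*(-1095) - 3*(-366) = -3282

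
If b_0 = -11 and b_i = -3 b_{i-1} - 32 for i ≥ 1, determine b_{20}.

-10460353211

The fixed point is -32/(1 + 3) = -8, so b_i + 8 = -3(b_{i-1} + 8).
Hence b_i = -3·(-3)^i - 8.
b_{20} = -3·(-3)^{20} - 8 = -3·3486784401 - 8 = -10460353211.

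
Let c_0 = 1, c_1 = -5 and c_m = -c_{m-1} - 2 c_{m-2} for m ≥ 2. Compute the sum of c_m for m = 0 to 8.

c_2 = -(-5) - 2*1 = 3
c_3 = -3 - 2*(-5) = 7
c_4 = -7 - 2*3 = -13
c_5 = -(-13) - 2*7 = -1
c_6 = -(-1) - 2*(-13) = 27
c_7 = -27 - 2*(-1) = -25
c_8 = -(-25) - 2*27 = -29
Sum = 1 + (-5) + 3 + 7 + (-13) + (-1) + 27 + (-25) + (-29) = -35

-35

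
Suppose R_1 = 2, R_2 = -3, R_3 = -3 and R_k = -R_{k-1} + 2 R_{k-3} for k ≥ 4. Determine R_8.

R_4 = -(-3) + 2(2) = 7
R_5 = -7 + 2(-3) = -13
R_6 = -(-13) + 2(-3) = 7
R_7 = -7 + 2(7) = 7
R_8 = -7 + 2(-13) = -33

-33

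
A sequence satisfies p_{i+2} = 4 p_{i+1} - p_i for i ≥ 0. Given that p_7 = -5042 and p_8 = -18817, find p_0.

Rearranging, p_{i-2} = -(p_i - 4 p_{i-1}).
p_6 = -(-18817 - 4*(-5042)) = -1351
p_5 = -(-5042 - 4*(-1351)) = -362
p_4 = -(-1351 - 4*(-362)) = -97
p_3 = -(-362 - 4*(-97)) = -26
p_2 = -(-97 - 4*(-26)) = -7
p_1 = -(-26 - 4*(-7)) = -2
p_0 = -(-7 - 4*(-2)) = -1

-1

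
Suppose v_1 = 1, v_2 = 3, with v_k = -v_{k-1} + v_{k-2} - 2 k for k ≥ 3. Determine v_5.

-21

v_3 = -3 + 1 - 6 = -8
v_4 = -(-8) + 3 - 8 = 3
v_5 = -3 + (-8) - 10 = -21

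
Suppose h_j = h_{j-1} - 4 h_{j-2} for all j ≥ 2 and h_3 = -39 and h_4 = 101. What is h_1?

Rearranging, h_{j-2} = (h_j - h_{j-1}) / -4.
h_2 = (101 - (-39)) / -4 = 140/-4 = -35
h_1 = (-39 - (-35)) / -4 = -4/-4 = 1

1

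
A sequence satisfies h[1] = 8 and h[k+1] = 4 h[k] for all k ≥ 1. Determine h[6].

h[2] = 4(8) = 32
h[3] = 4(32) = 128
h[4] = 4(128) = 512
h[5] = 4(512) = 2048
h[6] = 4(2048) = 8192

8192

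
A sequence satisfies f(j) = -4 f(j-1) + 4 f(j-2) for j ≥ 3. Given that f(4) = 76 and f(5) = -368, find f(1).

Rearranging, f(j-2) = (f(j) + 4 f(j-1)) / 4.
f(3) = (-368 + 4(76)) / 4 = -64/4 = -16
f(2) = (76 + 4(-16)) / 4 = 12/4 = 3
f(1) = (-16 + 4(3)) / 4 = -4/4 = -1

-1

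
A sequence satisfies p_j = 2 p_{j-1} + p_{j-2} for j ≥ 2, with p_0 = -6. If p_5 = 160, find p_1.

Let p_1 = y.
p_2 = -6 + 2y
p_3 = -12 + 5y
p_4 = -30 + 12y
p_5 = -72 + 29y
So -72 + 29y = 160, giving y = 8.

8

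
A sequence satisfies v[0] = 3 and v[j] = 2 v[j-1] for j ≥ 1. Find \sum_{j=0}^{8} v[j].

1533

v[1] = 2(3) = 6
v[2] = 2(6) = 12
v[3] = 2(12) = 24
v[4] = 2(24) = 48
v[5] = 2(48) = 96
v[6] = 2(96) = 192
v[7] = 2(192) = 384
v[8] = 2(384) = 768
Sum = 3 + 6 + 12 + 24 + 48 + 96 + 192 + 384 + 768 = 1533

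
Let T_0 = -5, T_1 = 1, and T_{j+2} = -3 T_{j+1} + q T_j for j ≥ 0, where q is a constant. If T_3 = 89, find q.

5

T_2 = -3 - 5q
T_3 = 9 + 16q
So 9 + 16q = 89, giving q = 5.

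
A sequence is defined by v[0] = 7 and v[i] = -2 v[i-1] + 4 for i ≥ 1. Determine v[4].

v[1] = -2·7 + 4 = -10
v[2] = -2·(-10) + 4 = 24
v[3] = -2·24 + 4 = -44
v[4] = -2·(-44) + 4 = 92

92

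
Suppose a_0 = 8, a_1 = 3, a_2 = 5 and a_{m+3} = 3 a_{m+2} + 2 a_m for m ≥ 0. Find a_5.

307

a_3 = 3*5 + 2*8 = 31
a_4 = 3*31 + 2*3 = 99
a_5 = 3*99 + 2*5 = 307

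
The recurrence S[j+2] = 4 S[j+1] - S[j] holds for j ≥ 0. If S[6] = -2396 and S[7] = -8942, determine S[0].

Rearranging, S[j-2] = -(S[j] - 4 S[j-1]).
S[5] = -(-8942 - 4·(-2396)) = -642
S[4] = -(-2396 - 4·(-642)) = -172
S[3] = -(-642 - 4·(-172)) = -46
S[2] = -(-172 - 4·(-46)) = -12
S[1] = -(-46 - 4·(-12)) = -2
S[0] = -(-12 - 4·(-2)) = 4

4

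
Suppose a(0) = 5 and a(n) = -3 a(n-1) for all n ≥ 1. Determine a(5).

-1215

a(1) = -3*5 = -15
a(2) = -3*(-15) = 45
a(3) = -3*45 = -135
a(4) = -3*(-135) = 405
a(5) = -3*405 = -1215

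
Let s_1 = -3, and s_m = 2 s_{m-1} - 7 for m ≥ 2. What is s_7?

-633

s_2 = 2(-3) - 7 = -13
s_3 = 2(-13) - 7 = -33
s_4 = 2(-33) - 7 = -73
s_5 = 2(-73) - 7 = -153
s_6 = 2(-153) - 7 = -313
s_7 = 2(-313) - 7 = -633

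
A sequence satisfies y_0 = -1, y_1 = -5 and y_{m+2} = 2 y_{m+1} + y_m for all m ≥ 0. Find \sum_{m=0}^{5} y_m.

-266

y_2 = 2·(-5) + (-1) = -11
y_3 = 2·(-11) + (-5) = -27
y_4 = 2·(-27) + (-11) = -65
y_5 = 2·(-65) + (-27) = -157
Sum = (-1) + (-5) + (-11) + (-27) + (-65) + (-157) = -266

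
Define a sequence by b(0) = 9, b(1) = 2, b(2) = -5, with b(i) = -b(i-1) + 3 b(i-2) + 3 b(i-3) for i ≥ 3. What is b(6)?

b(3) = -(-5) + 3*2 + 3*9 = 38
b(4) = -38 + 3*(-5) + 3*2 = -47
b(5) = -(-47) + 3*38 + 3*(-5) = 146
b(6) = -146 + 3*(-47) + 3*38 = -173

-173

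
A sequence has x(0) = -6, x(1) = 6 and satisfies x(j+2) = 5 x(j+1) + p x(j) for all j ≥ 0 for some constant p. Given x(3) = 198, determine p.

x(2) = 30 - 6p
x(3) = 150 - 24p
So 150 - 24p = 198, giving p = -2.

-2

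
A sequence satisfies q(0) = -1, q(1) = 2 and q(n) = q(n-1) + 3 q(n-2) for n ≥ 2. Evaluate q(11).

q(2) = 2 + 3·(-1) = -1
q(3) = (-1) + 3·2 = 5
q(4) = 5 + 3·(-1) = 2
q(5) = 2 + 3·5 = 17
q(6) = 17 + 3·2 = 23
q(7) = 23 + 3·17 = 74
q(8) = 74 + 3·23 = 143
q(9) = 143 + 3·74 = 365
q(10) = 365 + 3·143 = 794
q(11) = 794 + 3·365 = 1889

1889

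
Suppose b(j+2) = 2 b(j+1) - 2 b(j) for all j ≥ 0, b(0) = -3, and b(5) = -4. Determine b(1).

Let b(1) = y.
b(2) = 6 + 2y
b(3) = 12 + 2y
b(4) = 12
b(5) = -4y
So -4y = -4, giving y = 1.

1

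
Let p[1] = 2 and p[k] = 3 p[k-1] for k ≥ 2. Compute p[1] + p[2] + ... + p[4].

p[2] = 3*2 = 6
p[3] = 3*6 = 18
p[4] = 3*18 = 54
Sum = 2 + 6 + 18 + 54 = 80

80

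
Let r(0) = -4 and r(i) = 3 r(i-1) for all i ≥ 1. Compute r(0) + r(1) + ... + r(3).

-160

r(1) = 3(-4) = -12
r(2) = 3(-12) = -36
r(3) = 3(-36) = -108
Sum = (-4) + (-12) + (-36) + (-108) = -160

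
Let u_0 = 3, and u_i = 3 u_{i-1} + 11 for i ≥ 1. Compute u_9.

u_1 = 3·3 + 11 = 20
u_2 = 3·20 + 11 = 71
u_3 = 3·71 + 11 = 224
u_4 = 3·224 + 11 = 683
u_5 = 3·683 + 11 = 2060
u_6 = 3·2060 + 11 = 6191
u_7 = 3·6191 + 11 = 18584
u_8 = 3·18584 + 11 = 55763
u_9 = 3·55763 + 11 = 167300

167300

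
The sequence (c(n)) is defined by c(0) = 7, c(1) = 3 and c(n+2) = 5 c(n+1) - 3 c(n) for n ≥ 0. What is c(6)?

-3309

c(2) = 5·3 - 3·7 = -6
c(3) = 5·(-6) - 3·3 = -39
c(4) = 5·(-39) - 3·(-6) = -177
c(5) = 5·(-177) - 3·(-39) = -768
c(6) = 5·(-768) - 3·(-177) = -3309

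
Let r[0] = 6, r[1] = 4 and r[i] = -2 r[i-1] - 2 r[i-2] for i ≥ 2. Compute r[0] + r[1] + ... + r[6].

62

r[2] = -2*4 - 2*6 = -20
r[3] = -2*(-20) - 2*4 = 32
r[4] = -2*32 - 2*(-20) = -24
r[5] = -2*(-24) - 2*32 = -16
r[6] = -2*(-16) - 2*(-24) = 80
Sum = 6 + 4 + (-20) + 32 + (-24) + (-16) + 80 = 62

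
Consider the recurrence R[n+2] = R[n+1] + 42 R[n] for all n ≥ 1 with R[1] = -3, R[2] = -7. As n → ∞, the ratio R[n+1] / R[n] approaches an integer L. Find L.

The characteristic equation is r^2 - r - 42 = 0, which factors as (r - 7)(r + 6) = 0.
So the roots are 7 and -6. Since |7| > |-6| and the coefficient of 7^n is non-zero, the ratio tends to 7.

7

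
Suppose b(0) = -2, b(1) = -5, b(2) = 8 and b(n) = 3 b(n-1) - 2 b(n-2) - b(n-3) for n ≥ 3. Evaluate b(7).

b(3) = 3·8 - 2·(-5) - (-2) = 36
b(4) = 3·36 - 2·8 - (-5) = 97
b(5) = 3·97 - 2·36 - 8 = 211
b(6) = 3·211 - 2·97 - 36 = 403
b(7) = 3·403 - 2·211 - 97 = 690

690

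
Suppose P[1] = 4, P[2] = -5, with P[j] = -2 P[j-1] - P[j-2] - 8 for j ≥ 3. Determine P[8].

13

P[3] = -2·(-5) - 4 - 8 = -2
P[4] = -2·(-2) - (-5) - 8 = 1
P[5] = -2·1 - (-2) - 8 = -8
P[6] = -2·(-8) - 1 - 8 = 7
P[7] = -2·7 - (-8) - 8 = -14
P[8] = -2·(-14) - 7 - 8 = 13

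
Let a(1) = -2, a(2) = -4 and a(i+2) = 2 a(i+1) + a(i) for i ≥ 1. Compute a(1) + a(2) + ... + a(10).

a(3) = 2*(-4) + (-2) = -10
a(4) = 2*(-10) + (-4) = -24
a(5) = 2*(-24) + (-10) = -58
a(6) = 2*(-58) + (-24) = -140
a(7) = 2*(-140) + (-58) = -338
a(8) = 2*(-338) + (-140) = -816
a(9) = 2*(-816) + (-338) = -1970
a(10) = 2*(-1970) + (-816) = -4756
Sum = (-2) + (-4) + (-10) + (-24) + (-58) + (-140) + (-338) + (-816) + (-1970) + (-4756) = -8118

-8118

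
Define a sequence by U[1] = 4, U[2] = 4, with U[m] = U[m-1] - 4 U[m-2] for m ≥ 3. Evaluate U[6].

U[3] = 4 - 4·4 = -12
U[4] = (-12) - 4·4 = -28
U[5] = (-28) - 4·(-12) = 20
U[6] = 20 - 4·(-28) = 132

132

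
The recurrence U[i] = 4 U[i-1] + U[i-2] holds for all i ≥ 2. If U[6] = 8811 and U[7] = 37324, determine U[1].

Rearranging, U[i-2] = U[i] - 4 U[i-1].
U[5] = 37324 - 4(8811) = 2080
U[4] = 8811 - 4(2080) = 491
U[3] = 2080 - 4(491) = 116
U[2] = 491 - 4(116) = 27
U[1] = 116 - 4(27) = 8

8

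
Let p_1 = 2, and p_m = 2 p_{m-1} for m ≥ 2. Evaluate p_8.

256

p_2 = 2(2) = 4
p_3 = 2(4) = 8
p_4 = 2(8) = 16
p_5 = 2(16) = 32
p_6 = 2(32) = 64
p_7 = 2(64) = 128
p_8 = 2(128) = 256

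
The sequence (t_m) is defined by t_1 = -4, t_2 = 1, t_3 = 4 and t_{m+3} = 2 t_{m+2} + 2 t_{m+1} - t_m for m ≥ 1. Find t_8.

t_4 = 2·4 + 2·1 - (-4) = 14
t_5 = 2·14 + 2·4 - 1 = 35
t_6 = 2·35 + 2·14 - 4 = 94
t_7 = 2·94 + 2·35 - 14 = 244
t_8 = 2·244 + 2·94 - 35 = 641

641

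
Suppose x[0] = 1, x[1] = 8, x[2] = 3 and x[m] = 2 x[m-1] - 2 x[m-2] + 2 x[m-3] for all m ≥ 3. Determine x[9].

8

x[3] = 2(3) - 2(8) + 2(1) = -8
x[4] = 2(-8) - 2(3) + 2(8) = -6
x[5] = 2(-6) - 2(-8) + 2(3) = 10
x[6] = 2(10) - 2(-6) + 2(-8) = 16
x[7] = 2(16) - 2(10) + 2(-6) = 0
x[8] = 2(0) - 2(16) + 2(10) = -12
x[9] = 2(-12) - 2(0) + 2(16) = 8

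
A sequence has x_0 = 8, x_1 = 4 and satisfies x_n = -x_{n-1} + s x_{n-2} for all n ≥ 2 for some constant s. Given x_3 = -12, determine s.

4

x_2 = -4 + 8s
x_3 = 4 - 4s
So 4 - 4s = -12, giving s = 4.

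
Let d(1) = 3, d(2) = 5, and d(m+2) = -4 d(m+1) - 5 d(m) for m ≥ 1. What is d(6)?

d(3) = -4·5 - 5·3 = -35
d(4) = -4·(-35) - 5·5 = 115
d(5) = -4·115 - 5·(-35) = -285
d(6) = -4·(-285) - 5·115 = 565

565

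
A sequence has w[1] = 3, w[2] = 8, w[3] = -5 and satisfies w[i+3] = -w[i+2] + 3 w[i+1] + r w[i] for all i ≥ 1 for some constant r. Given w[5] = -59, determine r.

w[4] = 29 + 3r
w[5] = -44 + 5r
So -44 + 5r = -59, giving r = -3.

-3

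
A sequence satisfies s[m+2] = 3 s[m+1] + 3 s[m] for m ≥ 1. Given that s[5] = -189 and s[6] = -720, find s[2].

-5

Rearranging, s[m-2] = (s[m] - 3 s[m-1]) / 3.
s[4] = (-720 - 3(-189)) / 3 = -153/3 = -51
s[3] = (-189 - 3(-51)) / 3 = -36/3 = -12
s[2] = (-51 - 3(-12)) / 3 = -15/3 = -5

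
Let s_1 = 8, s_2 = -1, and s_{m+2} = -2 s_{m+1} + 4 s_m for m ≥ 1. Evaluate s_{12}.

s_3 = -2*(-1) + 4*8 = 34
s_4 = -2*34 + 4*(-1) = -72
s_5 = -2*(-72) + 4*34 = 280
s_6 = -2*280 + 4*(-72) = -848
s_7 = -2*(-848) + 4*280 = 2816
s_8 = -2*2816 + 4*(-848) = -9024
s_9 = -2*(-9024) + 4*2816 = 29312
s_{10} = -2*29312 + 4*(-9024) = -94720
s_{11} = -2*(-94720) + 4*29312 = 306688
s_{12} = -2*306688 + 4*(-94720) = -992256

-992256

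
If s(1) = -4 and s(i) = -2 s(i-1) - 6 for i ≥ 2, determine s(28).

268435454

The fixed point is -6/(1 + 2) = -2, so s(i) + 2 = -2(s(i-1) + 2).
Hence s(i) = -2·(-2)^{i-1} - 2.
s(28) = -2·(-2)^{27} - 2 = -2·-134217728 - 2 = 268435454.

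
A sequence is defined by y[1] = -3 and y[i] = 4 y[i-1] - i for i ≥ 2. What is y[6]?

-3866

y[2] = 4*(-3) - 2 = -14
y[3] = 4*(-14) - 3 = -59
y[4] = 4*(-59) - 4 = -240
y[5] = 4*(-240) - 5 = -965
y[6] = 4*(-965) - 6 = -3866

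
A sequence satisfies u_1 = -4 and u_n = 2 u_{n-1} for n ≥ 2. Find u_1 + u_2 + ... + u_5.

u_2 = 2(-4) = -8
u_3 = 2(-8) = -16
u_4 = 2(-16) = -32
u_5 = 2(-32) = -64
Sum = (-4) + (-8) + (-16) + (-32) + (-64) = -124

-124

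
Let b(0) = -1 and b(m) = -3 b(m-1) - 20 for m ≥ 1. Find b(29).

The fixed point is -20/(1 + 3) = -5, so b(m) + 5 = -3(b(m-1) + 5).
Hence b(m) = 4·(-3)^m - 5.
b(29) = 4·(-3)^{29} - 5 = 4·-68630377364883 - 5 = -274521509459537.

-274521509459537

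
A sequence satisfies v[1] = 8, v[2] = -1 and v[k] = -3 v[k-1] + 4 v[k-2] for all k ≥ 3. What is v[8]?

-29485

v[3] = -3·(-1) + 4·8 = 35
v[4] = -3·35 + 4·(-1) = -109
v[5] = -3·(-109) + 4·35 = 467
v[6] = -3·467 + 4·(-109) = -1837
v[7] = -3·(-1837) + 4·467 = 7379
v[8] = -3·7379 + 4·(-1837) = -29485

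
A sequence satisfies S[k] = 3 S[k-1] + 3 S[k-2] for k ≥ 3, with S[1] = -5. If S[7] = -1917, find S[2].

Let S[2] = w.
S[3] = -15 + 3w
S[4] = -45 + 12w
S[5] = -180 + 45w
S[6] = -675 + 171w
S[7] = -2565 + 648w
So -2565 + 648w = -1917, giving w = 1.

1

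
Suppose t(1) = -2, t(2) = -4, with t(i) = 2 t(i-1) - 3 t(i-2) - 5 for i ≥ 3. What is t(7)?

t(3) = 2·(-4) - 3·(-2) - 5 = -7
t(4) = 2·(-7) - 3·(-4) - 5 = -7
t(5) = 2·(-7) - 3·(-7) - 5 = 2
t(6) = 2·2 - 3·(-7) - 5 = 20
t(7) = 2·20 - 3·2 - 5 = 29

29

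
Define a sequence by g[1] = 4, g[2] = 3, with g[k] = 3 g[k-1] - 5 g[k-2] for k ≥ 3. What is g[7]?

364

g[3] = 3(3) - 5(4) = -11
g[4] = 3(-11) - 5(3) = -48
g[5] = 3(-48) - 5(-11) = -89
g[6] = 3(-89) - 5(-48) = -27
g[7] = 3(-27) - 5(-89) = 364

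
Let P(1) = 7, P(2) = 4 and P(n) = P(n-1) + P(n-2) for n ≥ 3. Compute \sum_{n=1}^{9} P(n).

P(3) = 4 + 7 = 11
P(4) = 11 + 4 = 15
P(5) = 15 + 11 = 26
P(6) = 26 + 15 = 41
P(7) = 41 + 26 = 67
P(8) = 67 + 41 = 108
P(9) = 108 + 67 = 175
Sum = 7 + 4 + 11 + 15 + 26 + 41 + 67 + 108 + 175 = 454

454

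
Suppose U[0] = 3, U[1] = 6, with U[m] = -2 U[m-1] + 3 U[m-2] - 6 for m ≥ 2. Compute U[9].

U[2] = -2(6) + 3(3) - 6 = -9
U[3] = -2(-9) + 3(6) - 6 = 30
U[4] = -2(30) + 3(-9) - 6 = -93
U[5] = -2(-93) + 3(30) - 6 = 270
U[6] = -2(270) + 3(-93) - 6 = -825
U[7] = -2(-825) + 3(270) - 6 = 2454
U[8] = -2(2454) + 3(-825) - 6 = -7389
U[9] = -2(-7389) + 3(2454) - 6 = 22134

22134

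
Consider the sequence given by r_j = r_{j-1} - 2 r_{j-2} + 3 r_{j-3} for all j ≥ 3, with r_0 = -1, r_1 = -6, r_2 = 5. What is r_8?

r_3 = 5 - 2*(-6) + 3*(-1) = 14
r_4 = 14 - 2*5 + 3*(-6) = -14
r_5 = (-14) - 2*14 + 3*5 = -27
r_6 = (-27) - 2*(-14) + 3*14 = 43
r_7 = 43 - 2*(-27) + 3*(-14) = 55
r_8 = 55 - 2*43 + 3*(-27) = -112

-112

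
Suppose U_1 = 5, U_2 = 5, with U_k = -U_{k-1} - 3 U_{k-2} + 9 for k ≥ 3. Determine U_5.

37

U_3 = -5 - 3(5) + 9 = -11
U_4 = -(-11) - 3(5) + 9 = 5
U_5 = -5 - 3(-11) + 9 = 37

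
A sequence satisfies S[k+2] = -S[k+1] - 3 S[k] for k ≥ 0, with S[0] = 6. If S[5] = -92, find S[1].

Let S[1] = z.
S[2] = -18 - z
S[3] = 18 - 2z
S[4] = 36 + 5z
S[5] = -90 + z
So -90 + z = -92, giving z = -2.

-2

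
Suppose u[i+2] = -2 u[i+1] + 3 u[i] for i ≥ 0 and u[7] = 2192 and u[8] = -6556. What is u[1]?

Rearranging, u[i-2] = (u[i] + 2 u[i-1]) / 3.
u[6] = (-6556 + 2*2192) / 3 = -2172/3 = -724
u[5] = (2192 + 2*(-724)) / 3 = 744/3 = 248
u[4] = (-724 + 2*248) / 3 = -228/3 = -76
u[3] = (248 + 2*(-76)) / 3 = 96/3 = 32
u[2] = (-76 + 2*32) / 3 = -12/3 = -4
u[1] = (32 + 2*(-4)) / 3 = 24/3 = 8

8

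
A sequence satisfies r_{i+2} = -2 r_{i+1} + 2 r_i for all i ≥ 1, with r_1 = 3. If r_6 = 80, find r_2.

Let r_2 = w.
r_3 = 6 - 2w
r_4 = -12 + 6w
r_5 = 36 - 16w
r_6 = -96 + 44w
So -96 + 44w = 80, giving w = 4.

4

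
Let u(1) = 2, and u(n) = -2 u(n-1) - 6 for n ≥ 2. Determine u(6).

-130

u(2) = -2(2) - 6 = -10
u(3) = -2(-10) - 6 = 14
u(4) = -2(14) - 6 = -34
u(5) = -2(-34) - 6 = 62
u(6) = -2(62) - 6 = -130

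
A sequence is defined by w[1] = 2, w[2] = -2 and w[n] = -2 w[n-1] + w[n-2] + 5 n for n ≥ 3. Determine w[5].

94

w[3] = -2(-2) + 2 + 15 = 21
w[4] = -2(21) + (-2) + 20 = -24
w[5] = -2(-24) + 21 + 25 = 94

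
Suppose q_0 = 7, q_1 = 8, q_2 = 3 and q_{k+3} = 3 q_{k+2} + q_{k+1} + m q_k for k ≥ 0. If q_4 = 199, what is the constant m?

q_3 = 17 + 7m
q_4 = 54 + 29m
So 54 + 29m = 199, giving m = 5.

5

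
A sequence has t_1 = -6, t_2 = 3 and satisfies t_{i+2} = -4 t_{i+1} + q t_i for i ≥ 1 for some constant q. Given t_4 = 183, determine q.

5

t_3 = -12 - 6q
t_4 = 48 + 27q
So 48 + 27q = 183, giving q = 5.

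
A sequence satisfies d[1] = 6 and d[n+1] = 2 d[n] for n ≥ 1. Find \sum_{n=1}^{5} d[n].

d[2] = 2*6 = 12
d[3] = 2*12 = 24
d[4] = 2*24 = 48
d[5] = 2*48 = 96
Sum = 6 + 12 + 24 + 48 + 96 = 186

186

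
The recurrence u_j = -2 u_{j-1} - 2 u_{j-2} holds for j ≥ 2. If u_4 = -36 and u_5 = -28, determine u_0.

9

Rearranging, u_{j-2} = (u_j + 2 u_{j-1}) / -2.
u_3 = (-28 + 2(-36)) / -2 = -100/-2 = 50
u_2 = (-36 + 2(50)) / -2 = 64/-2 = -32
u_1 = (50 + 2(-32)) / -2 = -14/-2 = 7
u_0 = (-32 + 2(7)) / -2 = -18/-2 = 9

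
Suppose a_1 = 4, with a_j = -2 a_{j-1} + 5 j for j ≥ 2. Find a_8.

-142

a_2 = -2·4 + 10 = 2
a_3 = -2·2 + 15 = 11
a_4 = -2·11 + 20 = -2
a_5 = -2·(-2) + 25 = 29
a_6 = -2·29 + 30 = -28
a_7 = -2·(-28) + 35 = 91
a_8 = -2·91 + 40 = -142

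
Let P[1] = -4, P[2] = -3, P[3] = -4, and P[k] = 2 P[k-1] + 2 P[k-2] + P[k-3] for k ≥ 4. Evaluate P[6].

-134

P[4] = 2·(-4) + 2·(-3) + (-4) = -18
P[5] = 2·(-18) + 2·(-4) + (-3) = -47
P[6] = 2·(-47) + 2·(-18) + (-4) = -134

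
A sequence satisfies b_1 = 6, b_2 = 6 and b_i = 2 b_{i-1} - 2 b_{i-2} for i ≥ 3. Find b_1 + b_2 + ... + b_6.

b_3 = 2*6 - 2*6 = 0
b_4 = 2*0 - 2*6 = -12
b_5 = 2*(-12) - 2*0 = -24
b_6 = 2*(-24) - 2*(-12) = -24
Sum = 6 + 6 + 0 + (-12) + (-24) + (-24) = -48

-48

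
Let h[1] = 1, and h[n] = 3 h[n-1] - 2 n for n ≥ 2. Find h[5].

h[2] = 3·1 - 4 = -1
h[3] = 3·(-1) - 6 = -9
h[4] = 3·(-9) - 8 = -35
h[5] = 3·(-35) - 10 = -115

-115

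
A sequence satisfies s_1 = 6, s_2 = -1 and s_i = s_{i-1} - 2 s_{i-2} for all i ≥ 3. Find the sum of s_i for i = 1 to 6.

s_3 = (-1) - 2·6 = -13
s_4 = (-13) - 2·(-1) = -11
s_5 = (-11) - 2·(-13) = 15
s_6 = 15 - 2·(-11) = 37
Sum = 6 + (-1) + (-13) + (-11) + 15 + 37 = 33

33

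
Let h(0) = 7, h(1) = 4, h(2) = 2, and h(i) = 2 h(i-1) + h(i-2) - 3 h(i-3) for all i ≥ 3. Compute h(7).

-341

h(3) = 2*2 + 4 - 3*7 = -13
h(4) = 2*(-13) + 2 - 3*4 = -36
h(5) = 2*(-36) + (-13) - 3*2 = -91
h(6) = 2*(-91) + (-36) - 3*(-13) = -179
h(7) = 2*(-179) + (-91) - 3*(-36) = -341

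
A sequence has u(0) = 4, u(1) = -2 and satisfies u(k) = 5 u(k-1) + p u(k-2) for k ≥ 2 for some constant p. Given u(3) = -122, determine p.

u(2) = -10 + 4p
u(3) = -50 + 18p
So -50 + 18p = -122, giving p = -4.

-4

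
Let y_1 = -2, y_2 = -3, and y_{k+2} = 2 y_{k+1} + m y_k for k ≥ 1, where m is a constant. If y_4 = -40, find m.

y_3 = -6 - 2m
y_4 = -12 - 7m
So -12 - 7m = -40, giving m = 4.

4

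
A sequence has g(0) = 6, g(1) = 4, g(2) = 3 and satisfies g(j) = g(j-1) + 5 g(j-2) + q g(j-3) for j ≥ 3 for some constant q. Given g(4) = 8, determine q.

g(3) = 23 + 6q
g(4) = 38 + 10q
So 38 + 10q = 8, giving q = -3.

-3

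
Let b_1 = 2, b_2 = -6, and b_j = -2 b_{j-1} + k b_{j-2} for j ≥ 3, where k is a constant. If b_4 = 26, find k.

-5

b_3 = 12 + 2k
b_4 = -24 - 10k
So -24 - 10k = 26, giving k = -5.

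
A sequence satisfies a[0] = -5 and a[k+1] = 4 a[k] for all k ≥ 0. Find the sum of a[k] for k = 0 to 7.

-109225

a[1] = 4(-5) = -20
a[2] = 4(-20) = -80
a[3] = 4(-80) = -320
a[4] = 4(-320) = -1280
a[5] = 4(-1280) = -5120
a[6] = 4(-5120) = -20480
a[7] = 4(-20480) = -81920
Sum = (-5) + (-20) + (-80) + (-320) + (-1280) + (-5120) + (-20480) + (-81920) = -109225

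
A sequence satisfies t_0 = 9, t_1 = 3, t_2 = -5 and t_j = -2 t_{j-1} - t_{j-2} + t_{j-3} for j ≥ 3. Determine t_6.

-14

t_3 = -2·(-5) - 3 + 9 = 16
t_4 = -2·16 - (-5) + 3 = -24
t_5 = -2·(-24) - 16 + (-5) = 27
t_6 = -2·27 - (-24) + 16 = -14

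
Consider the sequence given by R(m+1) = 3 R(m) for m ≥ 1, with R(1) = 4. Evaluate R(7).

R(2) = 3*4 = 12
R(3) = 3*12 = 36
R(4) = 3*36 = 108
R(5) = 3*108 = 324
R(6) = 3*324 = 972
R(7) = 3*972 = 2916

2916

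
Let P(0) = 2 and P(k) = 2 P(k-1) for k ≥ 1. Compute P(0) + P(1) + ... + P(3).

P(1) = 2*2 = 4
P(2) = 2*4 = 8
P(3) = 2*8 = 16
Sum = 2 + 4 + 8 + 16 = 30

30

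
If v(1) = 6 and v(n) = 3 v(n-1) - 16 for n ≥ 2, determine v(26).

The fixed point is -16/(1 - 3) = 8, so v(n) - 8 = 3(v(n-1) - 8).
Hence v(n) = -2·3^{n-1} + 8.
v(26) = -2·3^{25} + 8 = -2·847288609443 + 8 = -1694577218878.

-1694577218878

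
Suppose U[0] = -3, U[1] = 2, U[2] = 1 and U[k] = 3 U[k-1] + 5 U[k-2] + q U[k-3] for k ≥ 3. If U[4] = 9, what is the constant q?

U[3] = 13 - 3q
U[4] = 44 - 7q
So 44 - 7q = 9, giving q = 5.

5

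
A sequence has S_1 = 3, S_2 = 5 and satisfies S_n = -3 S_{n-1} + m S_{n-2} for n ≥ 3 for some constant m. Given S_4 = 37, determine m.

2

S_3 = -15 + 3m
S_4 = 45 - 4m
So 45 - 4m = 37, giving m = 2.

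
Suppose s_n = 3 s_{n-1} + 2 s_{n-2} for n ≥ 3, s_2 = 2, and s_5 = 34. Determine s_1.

-2

Let s_1 = x.
s_3 = 6 + 2x
s_4 = 22 + 6x
s_5 = 78 + 22x
So 78 + 22x = 34, giving x = -2.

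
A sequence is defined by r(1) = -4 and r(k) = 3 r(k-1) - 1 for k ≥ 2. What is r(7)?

r(2) = 3*(-4) - 1 = -13
r(3) = 3*(-13) - 1 = -40
r(4) = 3*(-40) - 1 = -121
r(5) = 3*(-121) - 1 = -364
r(6) = 3*(-364) - 1 = -1093
r(7) = 3*(-1093) - 1 = -3280

-3280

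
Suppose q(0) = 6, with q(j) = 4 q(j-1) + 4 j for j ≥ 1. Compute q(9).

q(1) = 4·6 + 4 = 28
q(2) = 4·28 + 8 = 120
q(3) = 4·120 + 12 = 492
q(4) = 4·492 + 16 = 1984
q(5) = 4·1984 + 20 = 7956
q(6) = 4·7956 + 24 = 31848
q(7) = 4·31848 + 28 = 127420
q(8) = 4·127420 + 32 = 509712
q(9) = 4·509712 + 36 = 2038884

2038884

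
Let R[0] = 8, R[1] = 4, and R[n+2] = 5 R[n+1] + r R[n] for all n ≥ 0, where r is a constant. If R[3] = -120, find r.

-5

R[2] = 20 + 8r
R[3] = 100 + 44r
So 100 + 44r = -120, giving r = -5.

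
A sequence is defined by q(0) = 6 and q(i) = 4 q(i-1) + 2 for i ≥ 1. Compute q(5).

6826

q(1) = 4·6 + 2 = 26
q(2) = 4·26 + 2 = 106
q(3) = 4·106 + 2 = 426
q(4) = 4·426 + 2 = 1706
q(5) = 4·1706 + 2 = 6826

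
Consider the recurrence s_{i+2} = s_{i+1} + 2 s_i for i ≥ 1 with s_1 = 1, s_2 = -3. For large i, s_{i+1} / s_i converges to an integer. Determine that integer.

2

The characteristic equation is r^2 - r - 2 = 0, which factors as (r - 2)(r + 1) = 0.
So the roots are 2 and -1. Since |2| > |-1| and the coefficient of 2^i is non-zero, the ratio tends to 2.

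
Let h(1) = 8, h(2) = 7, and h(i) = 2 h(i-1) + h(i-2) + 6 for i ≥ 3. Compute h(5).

h(3) = 2*7 + 8 + 6 = 28
h(4) = 2*28 + 7 + 6 = 69
h(5) = 2*69 + 28 + 6 = 172

172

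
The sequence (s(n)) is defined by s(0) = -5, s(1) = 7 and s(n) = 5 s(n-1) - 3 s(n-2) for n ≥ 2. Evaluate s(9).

1470217

s(2) = 5*7 - 3*(-5) = 50
s(3) = 5*50 - 3*7 = 229
s(4) = 5*229 - 3*50 = 995
s(5) = 5*995 - 3*229 = 4288
s(6) = 5*4288 - 3*995 = 18455
s(7) = 5*18455 - 3*4288 = 79411
s(8) = 5*79411 - 3*18455 = 341690
s(9) = 5*341690 - 3*79411 = 1470217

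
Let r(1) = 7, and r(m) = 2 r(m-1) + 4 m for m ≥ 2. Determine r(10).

9680

r(2) = 2(7) + 8 = 22
r(3) = 2(22) + 12 = 56
r(4) = 2(56) + 16 = 128
r(5) = 2(128) + 20 = 276
r(6) = 2(276) + 24 = 576
r(7) = 2(576) + 28 = 1180
r(8) = 2(1180) + 32 = 2392
r(9) = 2(2392) + 36 = 4820
r(10) = 2(4820) + 40 = 9680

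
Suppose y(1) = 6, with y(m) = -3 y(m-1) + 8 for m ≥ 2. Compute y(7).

2918

y(2) = -3·6 + 8 = -10
y(3) = -3·(-10) + 8 = 38
y(4) = -3·38 + 8 = -106
y(5) = -3·(-106) + 8 = 326
y(6) = -3·326 + 8 = -970
y(7) = -3·(-970) + 8 = 2918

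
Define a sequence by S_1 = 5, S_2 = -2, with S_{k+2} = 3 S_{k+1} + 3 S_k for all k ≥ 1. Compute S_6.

S_3 = 3*(-2) + 3*5 = 9
S_4 = 3*9 + 3*(-2) = 21
S_5 = 3*21 + 3*9 = 90
S_6 = 3*90 + 3*21 = 333

333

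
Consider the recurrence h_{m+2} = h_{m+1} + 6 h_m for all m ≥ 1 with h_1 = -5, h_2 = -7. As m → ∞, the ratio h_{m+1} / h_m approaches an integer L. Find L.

The characteristic equation is r^2 - r - 6 = 0, which factors as (r - 3)(r + 2) = 0.
So the roots are 3 and -2. Since |3| > |-2| and the coefficient of 3^m is non-zero, the ratio tends to 3.

3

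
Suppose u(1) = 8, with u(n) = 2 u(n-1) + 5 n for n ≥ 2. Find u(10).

u(2) = 2·8 + 10 = 26
u(3) = 2·26 + 15 = 67
u(4) = 2·67 + 20 = 154
u(5) = 2·154 + 25 = 333
u(6) = 2·333 + 30 = 696
u(7) = 2·696 + 35 = 1427
u(8) = 2·1427 + 40 = 2894
u(9) = 2·2894 + 45 = 5833
u(10) = 2·5833 + 50 = 11716

11716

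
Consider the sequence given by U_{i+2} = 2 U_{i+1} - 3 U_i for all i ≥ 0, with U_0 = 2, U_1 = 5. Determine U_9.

U_2 = 2(5) - 3(2) = 4
U_3 = 2(4) - 3(5) = -7
U_4 = 2(-7) - 3(4) = -26
U_5 = 2(-26) - 3(-7) = -31
U_6 = 2(-31) - 3(-26) = 16
U_7 = 2(16) - 3(-31) = 125
U_8 = 2(125) - 3(16) = 202
U_9 = 2(202) - 3(125) = 29

29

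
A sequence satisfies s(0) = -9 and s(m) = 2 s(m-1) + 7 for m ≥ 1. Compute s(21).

The fixed point is 7/(1 - 2) = -7, so s(m) + 7 = 2(s(m-1) + 7).
Hence s(m) = -2·2^m - 7.
s(21) = -2·2^{21} - 7 = -2·2097152 - 7 = -4194311.

-4194311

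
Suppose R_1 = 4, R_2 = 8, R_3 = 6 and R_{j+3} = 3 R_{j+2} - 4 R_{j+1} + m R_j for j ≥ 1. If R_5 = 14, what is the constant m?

4

R_4 = -14 + 4m
R_5 = -66 + 20m
So -66 + 20m = 14, giving m = 4.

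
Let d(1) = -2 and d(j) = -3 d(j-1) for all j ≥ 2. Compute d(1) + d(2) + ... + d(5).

-122

d(2) = -3(-2) = 6
d(3) = -3(6) = -18
d(4) = -3(-18) = 54
d(5) = -3(54) = -162
Sum = (-2) + 6 + (-18) + 54 + (-162) = -122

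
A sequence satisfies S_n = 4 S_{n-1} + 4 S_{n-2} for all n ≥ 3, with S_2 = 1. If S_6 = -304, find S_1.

-2

Let S_1 = z.
S_3 = 4 + 4z
S_4 = 20 + 16z
S_5 = 96 + 80z
S_6 = 464 + 384z
So 464 + 384z = -304, giving z = -2.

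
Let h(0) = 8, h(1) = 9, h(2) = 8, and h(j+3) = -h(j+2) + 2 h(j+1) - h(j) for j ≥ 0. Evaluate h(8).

83

h(3) = -8 + 2(9) - 8 = 2
h(4) = -2 + 2(8) - 9 = 5
h(5) = -5 + 2(2) - 8 = -9
h(6) = -(-9) + 2(5) - 2 = 17
h(7) = -17 + 2(-9) - 5 = -40
h(8) = -(-40) + 2(17) - (-9) = 83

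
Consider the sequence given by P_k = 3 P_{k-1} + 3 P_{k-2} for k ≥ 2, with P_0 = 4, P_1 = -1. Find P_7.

5319

P_2 = 3(-1) + 3(4) = 9
P_3 = 3(9) + 3(-1) = 24
P_4 = 3(24) + 3(9) = 99
P_5 = 3(99) + 3(24) = 369
P_6 = 3(369) + 3(99) = 1404
P_7 = 3(1404) + 3(369) = 5319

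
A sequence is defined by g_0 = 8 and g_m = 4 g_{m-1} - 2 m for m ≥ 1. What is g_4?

1824

g_1 = 4*8 - 2 = 30
g_2 = 4*30 - 4 = 116
g_3 = 4*116 - 6 = 458
g_4 = 4*458 - 8 = 1824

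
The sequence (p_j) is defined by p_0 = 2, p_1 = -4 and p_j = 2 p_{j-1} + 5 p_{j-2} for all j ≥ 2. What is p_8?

p_2 = 2(-4) + 5(2) = 2
p_3 = 2(2) + 5(-4) = -16
p_4 = 2(-16) + 5(2) = -22
p_5 = 2(-22) + 5(-16) = -124
p_6 = 2(-124) + 5(-22) = -358
p_7 = 2(-358) + 5(-124) = -1336
p_8 = 2(-1336) + 5(-358) = -4462

-4462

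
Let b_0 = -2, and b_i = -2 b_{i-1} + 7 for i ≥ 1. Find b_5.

b_1 = -2*(-2) + 7 = 11
b_2 = -2*11 + 7 = -15
b_3 = -2*(-15) + 7 = 37
b_4 = -2*37 + 7 = -67
b_5 = -2*(-67) + 7 = 141

141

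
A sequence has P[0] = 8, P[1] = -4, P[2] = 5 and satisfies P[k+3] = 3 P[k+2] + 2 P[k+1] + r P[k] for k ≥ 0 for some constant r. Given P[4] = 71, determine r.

P[3] = 7 + 8r
P[4] = 31 + 20r
So 31 + 20r = 71, giving r = 2.

2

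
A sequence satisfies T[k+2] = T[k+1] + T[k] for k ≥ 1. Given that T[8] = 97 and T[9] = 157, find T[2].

5

Rearranging, T[k-2] = T[k] - T[k-1].
T[7] = 157 - 97 = 60
T[6] = 97 - 60 = 37
T[5] = 60 - 37 = 23
T[4] = 37 - 23 = 14
T[3] = 23 - 14 = 9
T[2] = 14 - 9 = 5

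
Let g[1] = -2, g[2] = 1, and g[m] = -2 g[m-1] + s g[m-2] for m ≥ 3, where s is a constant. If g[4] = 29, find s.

5

g[3] = -2 - 2s
g[4] = 4 + 5s
So 4 + 5s = 29, giving s = 5.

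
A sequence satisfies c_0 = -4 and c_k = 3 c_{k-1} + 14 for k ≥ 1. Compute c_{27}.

22876792454954

The fixed point is 14/(1 - 3) = -7, so c_k + 7 = 3(c_{k-1} + 7).
Hence c_k = 3·3^k - 7.
c_{27} = 3·3^{27} - 7 = 3·7625597484987 - 7 = 22876792454954.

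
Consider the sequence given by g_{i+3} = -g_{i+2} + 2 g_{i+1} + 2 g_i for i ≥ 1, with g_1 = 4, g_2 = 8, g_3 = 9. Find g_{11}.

g_4 = -9 + 2·8 + 2·4 = 15
g_5 = -15 + 2·9 + 2·8 = 19
g_6 = -19 + 2·15 + 2·9 = 29
g_7 = -29 + 2·19 + 2·15 = 39
g_8 = -39 + 2·29 + 2·19 = 57
g_9 = -57 + 2·39 + 2·29 = 79
g_{10} = -79 + 2·57 + 2·39 = 113
g_{11} = -113 + 2·79 + 2·57 = 159

159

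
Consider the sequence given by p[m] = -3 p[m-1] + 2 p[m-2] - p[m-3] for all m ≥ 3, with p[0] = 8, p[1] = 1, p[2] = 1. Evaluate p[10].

64723

p[3] = -3·1 + 2·1 - 8 = -9
p[4] = -3·(-9) + 2·1 - 1 = 28
p[5] = -3·28 + 2·(-9) - 1 = -103
p[6] = -3·(-103) + 2·28 - (-9) = 374
p[7] = -3·374 + 2·(-103) - 28 = -1356
p[8] = -3·(-1356) + 2·374 - (-103) = 4919
p[9] = -3·4919 + 2·(-1356) - 374 = -17843
p[10] = -3·(-17843) + 2·4919 - (-1356) = 64723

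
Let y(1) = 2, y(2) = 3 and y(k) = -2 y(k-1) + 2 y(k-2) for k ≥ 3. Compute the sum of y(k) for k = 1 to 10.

2761

y(3) = -2*3 + 2*2 = -2
y(4) = -2*(-2) + 2*3 = 10
y(5) = -2*10 + 2*(-2) = -24
y(6) = -2*(-24) + 2*10 = 68
y(7) = -2*68 + 2*(-24) = -184
y(8) = -2*(-184) + 2*68 = 504
y(9) = -2*504 + 2*(-184) = -1376
y(10) = -2*(-1376) + 2*504 = 3760
Sum = 2 + 3 + (-2) + 10 + (-24) + 68 + (-184) + 504 + (-1376) + 3760 = 2761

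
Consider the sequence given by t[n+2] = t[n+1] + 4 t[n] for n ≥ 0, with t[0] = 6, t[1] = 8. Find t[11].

t[2] = 8 + 4*6 = 32
t[3] = 32 + 4*8 = 64
t[4] = 64 + 4*32 = 192
t[5] = 192 + 4*64 = 448
t[6] = 448 + 4*192 = 1216
t[7] = 1216 + 4*448 = 3008
t[8] = 3008 + 4*1216 = 7872
t[9] = 7872 + 4*3008 = 19904
t[10] = 19904 + 4*7872 = 51392
t[11] = 51392 + 4*19904 = 131008

131008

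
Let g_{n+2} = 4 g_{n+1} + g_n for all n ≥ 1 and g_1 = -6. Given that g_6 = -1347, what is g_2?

-3

Let g_2 = w.
g_3 = -6 + 4w
g_4 = -24 + 17w
g_5 = -102 + 72w
g_6 = -432 + 305w
So -432 + 305w = -1347, giving w = -3.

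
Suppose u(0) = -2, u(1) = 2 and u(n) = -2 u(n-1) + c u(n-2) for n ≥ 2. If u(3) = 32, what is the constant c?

u(2) = -4 - 2c
u(3) = 8 + 6c
So 8 + 6c = 32, giving c = 4.

4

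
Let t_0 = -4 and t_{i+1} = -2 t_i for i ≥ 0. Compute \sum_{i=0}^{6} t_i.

-172

t_1 = -2·(-4) = 8
t_2 = -2·8 = -16
t_3 = -2·(-16) = 32
t_4 = -2·32 = -64
t_5 = -2·(-64) = 128
t_6 = -2·128 = -256
Sum = (-4) + 8 + (-16) + 32 + (-64) + 128 + (-256) = -172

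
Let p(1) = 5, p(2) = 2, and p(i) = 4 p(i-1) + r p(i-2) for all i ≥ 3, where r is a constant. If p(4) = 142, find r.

5

p(3) = 8 + 5r
p(4) = 32 + 22r
So 32 + 22r = 142, giving r = 5.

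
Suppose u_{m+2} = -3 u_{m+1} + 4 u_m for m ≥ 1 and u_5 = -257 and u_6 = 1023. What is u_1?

-2

Rearranging, u_{m-2} = (u_m + 3 u_{m-1}) / 4.
u_4 = (1023 + 3·(-257)) / 4 = 252/4 = 63
u_3 = (-257 + 3·63) / 4 = -68/4 = -17
u_2 = (63 + 3·(-17)) / 4 = 12/4 = 3
u_1 = (-17 + 3·3) / 4 = -8/4 = -2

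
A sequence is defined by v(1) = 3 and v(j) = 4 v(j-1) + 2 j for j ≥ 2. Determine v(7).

v(2) = 4(3) + 4 = 16
v(3) = 4(16) + 6 = 70
v(4) = 4(70) + 8 = 288
v(5) = 4(288) + 10 = 1162
v(6) = 4(1162) + 12 = 4660
v(7) = 4(4660) + 14 = 18654

18654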